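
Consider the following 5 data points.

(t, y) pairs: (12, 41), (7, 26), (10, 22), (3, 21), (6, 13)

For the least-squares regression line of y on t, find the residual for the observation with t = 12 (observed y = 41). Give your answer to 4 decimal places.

n = 5, Σx = 38, Σy = 123, Σxy = 1035, Σx² = 338
Sxx = Σx² − (Σx)²/n = 338 − 288.8 = 49.2
Sxy = Σxy − (Σx)(Σy)/n = 1035 − 934.8 = 100.2
b = Sxy/Sxx = 100.2/49.2 = 2.036585
a = ȳ − b·x̄ = 24.6 − 2.036585·7.6 = 9.121951
ŷ(12) = 9.121951 + 2.036585·12 = 33.560976
residual = y − ŷ = 41 − 33.560976 = 7.439024

7.4390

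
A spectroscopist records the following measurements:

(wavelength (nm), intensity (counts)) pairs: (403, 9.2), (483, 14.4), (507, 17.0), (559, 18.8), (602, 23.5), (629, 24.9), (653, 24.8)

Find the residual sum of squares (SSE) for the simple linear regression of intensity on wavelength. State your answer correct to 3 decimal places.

3.940

n = 7, Σx = 3836, Σy = 132.6, Σxy = 75794.5, Σx² = 2149682, Σy² = 2721.74
Sxx = Σx² − (Σx)²/n = 2149682 − 2102128 = 47554
Sxy = Σxy − (Σx)(Σy)/n = 75794.5 − 72664.8 = 3129.7
Syy = Σy² − (Σy)²/n = 2721.74 − 2511.822857 = 209.917143
b = Sxy/Sxx = 3129.7/47554 = 0.065814
SSE = Syy − b·Sxy = 209.917143 − 0.065814·3129.7 = 3.940315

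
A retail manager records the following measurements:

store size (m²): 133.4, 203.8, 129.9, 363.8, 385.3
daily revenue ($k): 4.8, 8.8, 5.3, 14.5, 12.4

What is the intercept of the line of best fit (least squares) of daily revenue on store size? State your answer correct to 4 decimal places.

1.0709

n = 5, Σx = 1216.2, Σy = 45.8, Σxy = 13175.05, Σx² = 357010.54
Sxx = Σx² − (Σx)²/n = 357010.54 − 295828.488 = 61182.052
Sxy = Σxy − (Σx)(Σy)/n = 13175.05 − 11140.392 = 2034.658
b = Sxy/Sxx = 2034.658/61182.052 = 0.033256
a = ȳ − b·x̄ = 9.16 − 0.033256·243.24 = 1.070860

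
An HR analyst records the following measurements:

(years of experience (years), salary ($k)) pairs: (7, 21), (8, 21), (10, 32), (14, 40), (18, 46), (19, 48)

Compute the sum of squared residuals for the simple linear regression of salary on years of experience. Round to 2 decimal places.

n = 6, Σx = 76, Σy = 208, Σxy = 2935, Σx² = 1094, Σy² = 7926
Sxx = Σx² − (Σx)²/n = 1094 − 962.666667 = 131.333333
Sxy = Σxy − (Σx)(Σy)/n = 2935 − 2634.666667 = 300.333333
Syy = Σy² − (Σy)²/n = 7926 − 7210.666667 = 715.333333
b = Sxy/Sxx = 300.333333/131.333333 = 2.286802
SSE = Syy − b·Sxy = 715.333333 − 2.286802·300.333333 = 28.530457

28.53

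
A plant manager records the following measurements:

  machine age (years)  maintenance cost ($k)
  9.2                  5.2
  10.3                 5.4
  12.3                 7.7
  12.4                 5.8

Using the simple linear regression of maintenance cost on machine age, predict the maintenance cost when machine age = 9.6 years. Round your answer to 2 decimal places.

5.28

n = 4, Σx = 44.2, Σy = 24.1, Σxy = 270.09, Σx² = 495.78
Sxx = Σx² − (Σx)²/n = 495.78 − 488.41 = 7.37
Sxy = Σxy − (Σx)(Σy)/n = 270.09 − 266.305 = 3.785
b = Sxy/Sxx = 3.785/7.37 = 0.513569
a = ȳ − b·x̄ = 6.025 − 0.513569·11.05 = 0.350068
ŷ(9.6) = a + b·9.6 = 0.350068 + 0.513569·9.6 = 5.280326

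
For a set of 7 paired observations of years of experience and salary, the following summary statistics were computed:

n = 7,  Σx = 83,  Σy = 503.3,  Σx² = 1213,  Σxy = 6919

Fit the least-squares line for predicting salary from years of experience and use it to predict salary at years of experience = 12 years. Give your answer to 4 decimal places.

Sxx = Σx² − (Σx)²/n = 1213 − 984.142857 = 228.857143
Sxy = Σxy − (Σx)(Σy)/n = 6919 − 5967.7 = 951.3
b = Sxy/Sxx = 951.3/228.857143 = 4.156742
a = ȳ − b·x̄ = 71.9 − 4.156742·11.857143 = 22.612921
ŷ(12) = a + b·12 = 22.612921 + 4.156742·12 = 72.493820

72.4938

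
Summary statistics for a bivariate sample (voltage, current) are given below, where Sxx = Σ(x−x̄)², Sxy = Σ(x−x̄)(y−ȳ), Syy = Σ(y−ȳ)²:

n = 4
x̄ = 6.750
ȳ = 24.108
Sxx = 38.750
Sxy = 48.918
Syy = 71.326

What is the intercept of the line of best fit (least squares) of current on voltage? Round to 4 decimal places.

b = Sxy/Sxx = 48.918/38.75 = 1.2624
a = ȳ − b·x̄ = 24.108 − 1.2624·6.75 = 15.5868

15.5868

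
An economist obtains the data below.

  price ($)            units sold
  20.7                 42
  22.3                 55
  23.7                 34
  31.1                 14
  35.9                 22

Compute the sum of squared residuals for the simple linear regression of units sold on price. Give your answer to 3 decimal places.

n = 5, Σx = 133.7, Σy = 167, Σxy = 4126.9, Σx² = 3743.49, Σy² = 6625
Sxx = Σx² − (Σx)²/n = 3743.49 − 3575.138 = 168.352
Sxy = Σxy − (Σx)(Σy)/n = 4126.9 − 4465.58 = -338.68
Syy = Σy² − (Σy)²/n = 6625 − 5577.8 = 1047.2
b = Sxy/Sxx = -338.68/168.352 = -2.011737
SSE = Syy − b·Sxy = 1047.2 − (-2.011737)·(-338.68) = 365.864807

365.865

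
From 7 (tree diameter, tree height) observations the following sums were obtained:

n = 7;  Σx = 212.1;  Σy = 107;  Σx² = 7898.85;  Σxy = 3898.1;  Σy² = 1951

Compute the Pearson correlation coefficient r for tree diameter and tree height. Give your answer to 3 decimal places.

Sxx = Σx² − (Σx)²/n = 7898.85 − 6426.63 = 1472.22
Sxy = Σxy − (Σx)(Σy)/n = 3898.1 − 3242.1 = 656
Syy = Σy² − (Σy)²/n = 1951 − 1635.571429 = 315.428571
r = Sxy/√(Sxx·Syy) = 656/√(464380.251429) = 656/681.454512 = 0.962647

0.963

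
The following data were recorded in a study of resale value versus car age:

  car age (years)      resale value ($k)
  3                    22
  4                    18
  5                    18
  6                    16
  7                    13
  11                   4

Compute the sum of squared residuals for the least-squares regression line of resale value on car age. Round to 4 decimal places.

3.6083

n = 6, Σx = 36, Σy = 91, Σxy = 459, Σx² = 256, Σy² = 1573
Sxx = Σx² − (Σx)²/n = 256 − 216 = 40
Sxy = Σxy − (Σx)(Σy)/n = 459 − 546 = -87
Syy = Σy² − (Σy)²/n = 1573 − 1380.166667 = 192.833333
b = Sxy/Sxx = -87/40 = -2.175
SSE = Syy − b·Sxy = 192.833333 − (-2.175)·(-87) = 3.608333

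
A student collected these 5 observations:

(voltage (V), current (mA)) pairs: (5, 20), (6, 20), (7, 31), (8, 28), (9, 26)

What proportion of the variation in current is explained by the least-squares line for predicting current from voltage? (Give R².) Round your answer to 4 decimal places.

0.4167

n = 5, Σx = 35, Σy = 125, Σxy = 895, Σx² = 255, Σy² = 3221
Sxx = Σx² − (Σx)²/n = 255 − 245 = 10
Sxy = Σxy − (Σx)(Σy)/n = 895 − 875 = 20
Syy = Σy² − (Σy)²/n = 3221 − 3125 = 96
R² = Sxy²/(Sxx·Syy) = (20)²/(10·96) = 0.416667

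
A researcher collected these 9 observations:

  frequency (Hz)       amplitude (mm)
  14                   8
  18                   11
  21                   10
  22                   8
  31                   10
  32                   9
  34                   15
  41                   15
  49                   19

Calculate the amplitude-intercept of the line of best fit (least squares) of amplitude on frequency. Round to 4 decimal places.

n = 9, Σx = 262, Σy = 105, Σxy = 3350, Σx² = 8668
Sxx = Σx² − (Σx)²/n = 8668 − 7627.111111 = 1040.888889
Sxy = Σxy − (Σx)(Σy)/n = 3350 − 3056.666667 = 293.333333
b = Sxy/Sxx = 293.333333/1040.888889 = 0.281810
a = ȳ − b·x̄ = 11.666667 − 0.281810·29.111111 = 3.462852

3.4629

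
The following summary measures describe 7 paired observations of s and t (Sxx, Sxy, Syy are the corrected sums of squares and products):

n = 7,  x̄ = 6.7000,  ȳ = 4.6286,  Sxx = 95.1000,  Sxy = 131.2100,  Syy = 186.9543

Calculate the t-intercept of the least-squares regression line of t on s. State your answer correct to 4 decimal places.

-4.6154

b = Sxy/Sxx = 131.21/95.1 = 1.379706
a = ȳ − b·x̄ = 4.6286 − 1.379706·6.7 = -4.615427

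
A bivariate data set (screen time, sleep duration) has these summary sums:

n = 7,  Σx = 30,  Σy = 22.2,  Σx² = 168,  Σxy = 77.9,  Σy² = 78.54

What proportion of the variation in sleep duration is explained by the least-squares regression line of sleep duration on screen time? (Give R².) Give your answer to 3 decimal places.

Sxx = Σx² − (Σx)²/n = 168 − 128.571429 = 39.428571
Sxy = Σxy − (Σx)(Σy)/n = 77.9 − 95.142857 = -17.242857
Syy = Σy² − (Σy)²/n = 78.54 − 70.405714 = 8.134286
R² = Sxy²/(Sxx·Syy) = (-17.242857)²/(39.428571·8.134286) = 0.927018

0.927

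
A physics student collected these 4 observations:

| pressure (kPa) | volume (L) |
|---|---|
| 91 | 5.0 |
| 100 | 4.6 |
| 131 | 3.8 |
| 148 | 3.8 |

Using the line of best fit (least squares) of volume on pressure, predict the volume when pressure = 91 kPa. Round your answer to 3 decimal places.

n = 4, Σx = 470, Σy = 17.2, Σxy = 1975.2, Σx² = 57346
Sxx = Σx² − (Σx)²/n = 57346 − 55225 = 2121
Sxy = Σxy − (Σx)(Σy)/n = 1975.2 − 2021 = -45.8
b = Sxy/Sxx = -45.8/2121 = -0.021594
a = ȳ − b·x̄ = 4.3 − (-0.021594)·117.5 = 6.837247
ŷ(91) = a + b·91 = 6.837247 + (-0.021594)·91 = 4.872230

4.872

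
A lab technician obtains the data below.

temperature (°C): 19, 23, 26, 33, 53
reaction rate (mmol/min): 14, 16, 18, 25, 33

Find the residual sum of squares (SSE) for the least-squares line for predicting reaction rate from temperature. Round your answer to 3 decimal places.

8.220

n = 5, Σx = 154, Σy = 106, Σxy = 3676, Σx² = 5464, Σy² = 2490
Sxx = Σx² − (Σx)²/n = 5464 − 4743.2 = 720.8
Sxy = Σxy − (Σx)(Σy)/n = 3676 − 3264.8 = 411.2
Syy = Σy² − (Σy)²/n = 2490 − 2247.2 = 242.8
b = Sxy/Sxx = 411.2/720.8 = 0.570477
SSE = Syy − b·Sxy = 242.8 − 0.570477·411.2 = 8.219756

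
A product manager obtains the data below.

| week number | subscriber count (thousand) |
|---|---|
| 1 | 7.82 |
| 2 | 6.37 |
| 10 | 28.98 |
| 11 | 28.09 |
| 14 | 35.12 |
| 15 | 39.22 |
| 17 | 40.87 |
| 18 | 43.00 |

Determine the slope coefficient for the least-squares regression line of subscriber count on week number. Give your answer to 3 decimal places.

n = 8, Σx = 88, Σy = 229.47, Σxy = 3168.12, Σx² = 1260
Sxx = Σx² − (Σx)²/n = 1260 − 968 = 292
Sxy = Σxy − (Σx)(Σy)/n = 3168.12 − 2524.17 = 643.95
b = Sxy/Sxx = 643.95/292 = 2.205308

2.205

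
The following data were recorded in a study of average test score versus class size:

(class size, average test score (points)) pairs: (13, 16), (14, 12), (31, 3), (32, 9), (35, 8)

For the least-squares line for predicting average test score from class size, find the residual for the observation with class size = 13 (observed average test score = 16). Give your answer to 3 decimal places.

2.053

n = 5, Σx = 125, Σy = 48, Σxy = 1037, Σx² = 3575
Sxx = Σx² − (Σx)²/n = 3575 − 3125 = 450
Sxy = Σxy − (Σx)(Σy)/n = 1037 − 1200 = -163
b = Sxy/Sxx = -163/450 = -0.362222
a = ȳ − b·x̄ = 9.6 − (-0.362222)·25 = 18.655556
ŷ(13) = 18.655556 + (-0.362222)·13 = 13.946667
residual = y − ŷ = 16 − 13.946667 = 2.053333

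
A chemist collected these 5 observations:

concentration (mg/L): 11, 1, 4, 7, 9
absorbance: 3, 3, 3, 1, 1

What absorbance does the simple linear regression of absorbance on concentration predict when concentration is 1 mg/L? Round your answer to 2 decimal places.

2.75

n = 5, Σx = 32, Σy = 11, Σxy = 64, Σx² = 268
Sxx = Σx² − (Σx)²/n = 268 − 204.8 = 63.2
Sxy = Σxy − (Σx)(Σy)/n = 64 − 70.4 = -6.4
b = Sxy/Sxx = -6.4/63.2 = -0.101266
a = ȳ − b·x̄ = 2.2 − (-0.101266)·6.4 = 2.848101
ŷ(1) = a + b·1 = 2.848101 + (-0.101266)·1 = 2.746835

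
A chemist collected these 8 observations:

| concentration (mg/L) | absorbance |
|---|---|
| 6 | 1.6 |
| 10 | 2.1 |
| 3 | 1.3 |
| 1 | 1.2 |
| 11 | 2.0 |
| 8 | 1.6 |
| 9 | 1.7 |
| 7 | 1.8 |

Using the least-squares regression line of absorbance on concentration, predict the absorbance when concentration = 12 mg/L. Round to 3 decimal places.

2.093

n = 8, Σx = 55, Σy = 13.3, Σxy = 98.4, Σx² = 461
Sxx = Σx² − (Σx)²/n = 461 − 378.125 = 82.875
Sxy = Σxy − (Σx)(Σy)/n = 98.4 − 91.4375 = 6.9625
b = Sxy/Sxx = 6.9625/82.875 = 0.084012
a = ȳ − b·x̄ = 1.6625 − 0.084012·6.875 = 1.084917
ŷ(12) = a + b·12 = 1.084917 + 0.084012·12 = 2.093062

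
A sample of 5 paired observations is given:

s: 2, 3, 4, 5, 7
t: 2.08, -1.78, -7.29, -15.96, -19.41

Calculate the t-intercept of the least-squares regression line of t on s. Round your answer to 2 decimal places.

n = 5, Σx = 21, Σy = -42.36, Σxy = -246.01, Σx² = 103
Sxx = Σx² − (Σx)²/n = 103 − 88.2 = 14.8
Sxy = Σxy − (Σx)(Σy)/n = -246.01 − (-177.912) = -68.098
b = Sxy/Sxx = -68.098/14.8 = -4.601216
a = ȳ − b·x̄ = -8.472 − (-4.601216)·4.2 = 10.853108

10.85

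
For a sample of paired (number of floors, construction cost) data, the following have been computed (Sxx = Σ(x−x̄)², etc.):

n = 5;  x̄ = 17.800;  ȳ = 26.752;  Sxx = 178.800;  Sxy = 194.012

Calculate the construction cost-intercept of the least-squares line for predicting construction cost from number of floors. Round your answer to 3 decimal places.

7.438

b = Sxy/Sxx = 194.012/178.8 = 1.085078
a = ȳ − b·x̄ = 26.752 − 1.085078·17.8 = 7.437606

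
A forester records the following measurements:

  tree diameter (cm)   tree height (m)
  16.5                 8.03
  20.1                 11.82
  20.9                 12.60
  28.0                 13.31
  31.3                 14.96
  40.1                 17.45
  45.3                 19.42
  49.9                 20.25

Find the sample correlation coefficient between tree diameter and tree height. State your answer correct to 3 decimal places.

0.974

n = 8, Σx = 252.1, Σy = 117.84, Σxy = 4064.291, Σx² = 9026.87, Σy² = 1855.6124
Sxx = Σx² − (Σx)²/n = 9026.87 − 7944.30125 = 1082.56875
Sxy = Σxy − (Σx)(Σy)/n = 4064.291 − 3713.433 = 350.858
Syy = Σy² − (Σy)²/n = 1855.6124 − 1735.7832 = 119.8292
r = Sxy/√(Sxx·Syy) = 350.858/√(129723.347258) = 350.858/360.171275 = 0.974142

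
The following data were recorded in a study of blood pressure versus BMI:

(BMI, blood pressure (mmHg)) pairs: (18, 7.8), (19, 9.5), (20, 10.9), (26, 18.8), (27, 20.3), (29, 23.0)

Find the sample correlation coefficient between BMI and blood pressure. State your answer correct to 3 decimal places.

1.000

n = 6, Σx = 139, Σy = 90.3, Σxy = 2242.8, Σx² = 3331, Σy² = 1564.43
Sxx = Σx² − (Σx)²/n = 3331 − 3220.166667 = 110.833333
Sxy = Σxy − (Σx)(Σy)/n = 2242.8 − 2091.95 = 150.85
Syy = Σy² − (Σy)²/n = 1564.43 − 1359.015 = 205.415
r = Sxy/√(Sxx·Syy) = 150.85/√(22766.829167) = 150.85/150.886809 = 0.999756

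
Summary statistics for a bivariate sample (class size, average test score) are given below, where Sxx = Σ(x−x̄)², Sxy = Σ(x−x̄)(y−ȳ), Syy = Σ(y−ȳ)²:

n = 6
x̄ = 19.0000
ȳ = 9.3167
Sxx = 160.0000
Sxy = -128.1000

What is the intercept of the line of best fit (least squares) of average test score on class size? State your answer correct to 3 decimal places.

b = Sxy/Sxx = -128.1/160 = -0.800625
a = ȳ − b·x̄ = 9.3167 − (-0.800625)·19 = 24.528575

24.529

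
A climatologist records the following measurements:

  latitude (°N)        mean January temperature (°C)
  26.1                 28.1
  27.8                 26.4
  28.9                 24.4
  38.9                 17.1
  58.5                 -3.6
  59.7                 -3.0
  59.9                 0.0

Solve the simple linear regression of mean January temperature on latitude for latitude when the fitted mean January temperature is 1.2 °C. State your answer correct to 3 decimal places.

55.707

n = 7, Σx = 299.8, Σy = 89.4, Σxy = 2447.98, Σx² = 14376.82
Sxx = Σx² − (Σx)²/n = 14376.82 − 12840.005714 = 1536.814286
Sxy = Σxy − (Σx)(Σy)/n = 2447.98 − 3828.874286 = -1380.894286
b = Sxy/Sxx = -1380.894286/1536.814286 = -0.898543
a = ȳ − b·x̄ = 12.771429 − (-0.898543)·42.828571 = 51.254757
Set a + b·x = 1.2: x = (1.2 − 51.254757) / (-0.898543) = 55.706557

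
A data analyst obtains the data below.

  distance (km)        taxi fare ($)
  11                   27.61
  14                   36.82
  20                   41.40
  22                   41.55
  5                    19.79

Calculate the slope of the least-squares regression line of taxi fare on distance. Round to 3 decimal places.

1.337

n = 5, Σx = 72, Σy = 167.17, Σxy = 2660.24, Σx² = 1226
Sxx = Σx² − (Σx)²/n = 1226 − 1036.8 = 189.2
Sxy = Σxy − (Σx)(Σy)/n = 2660.24 − 2407.248 = 252.992
b = Sxy/Sxx = 252.992/189.2 = 1.337167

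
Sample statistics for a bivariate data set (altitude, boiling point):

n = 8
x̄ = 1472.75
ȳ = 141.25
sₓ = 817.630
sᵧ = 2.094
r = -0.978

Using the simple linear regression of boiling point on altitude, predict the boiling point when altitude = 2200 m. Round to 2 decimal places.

b = r · sᵧ/sₓ = -0.978 · 2.094/817.63 = -0.002505
a = ȳ − b·x̄ = 141.25 − (-0.002505)·1472.75 = 144.938822
ŷ(2200) = a + b·2200 = 144.938822 + (-0.002505)·2200 = 139.428444

139.43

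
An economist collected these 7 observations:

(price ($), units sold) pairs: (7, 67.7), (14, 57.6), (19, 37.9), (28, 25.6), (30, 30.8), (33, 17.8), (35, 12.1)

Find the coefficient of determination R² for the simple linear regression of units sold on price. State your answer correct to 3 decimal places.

0.954

n = 7, Σx = 166, Σy = 249.5, Σxy = 4652.1, Σx² = 4604, Σy² = 11404.71
Sxx = Σx² − (Σx)²/n = 4604 − 3936.571429 = 667.428571
Sxy = Σxy − (Σx)(Σy)/n = 4652.1 − 5916.714286 = -1264.614286
Syy = Σy² − (Σy)²/n = 11404.71 − 8892.892857 = 2511.817143
R² = Sxy²/(Sxx·Syy) = (-1264.614286)²/(667.428571·2511.817143) = 0.953945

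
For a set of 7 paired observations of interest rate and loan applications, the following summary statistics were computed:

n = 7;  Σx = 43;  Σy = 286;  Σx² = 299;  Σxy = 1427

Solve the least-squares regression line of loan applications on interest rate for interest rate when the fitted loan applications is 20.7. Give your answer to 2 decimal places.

Sxx = Σx² − (Σx)²/n = 299 − 264.142857 = 34.857143
Sxy = Σxy − (Σx)(Σy)/n = 1427 − 1756.857143 = -329.857143
b = Sxy/Sxx = -329.857143/34.857143 = -9.463115
a = ȳ − b·x̄ = 40.857143 − (-9.463115)·6.142857 = 98.987705
Set a + b·x = 20.7: x = (20.7 − 98.987705) / (-9.463115) = 8.272932

8.27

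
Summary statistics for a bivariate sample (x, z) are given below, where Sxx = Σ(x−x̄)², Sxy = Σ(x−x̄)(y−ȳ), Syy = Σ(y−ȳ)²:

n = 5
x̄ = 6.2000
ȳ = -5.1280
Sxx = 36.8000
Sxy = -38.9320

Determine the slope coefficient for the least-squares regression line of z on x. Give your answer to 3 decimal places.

b = Sxy/Sxx = -38.932/36.8 = -1.057935

-1.058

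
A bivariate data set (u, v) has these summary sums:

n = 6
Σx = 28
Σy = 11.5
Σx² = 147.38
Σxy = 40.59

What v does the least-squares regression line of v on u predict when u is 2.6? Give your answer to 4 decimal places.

3.5336

Sxx = Σx² − (Σx)²/n = 147.38 − 130.666667 = 16.713333
Sxy = Σxy − (Σx)(Σy)/n = 40.59 − 53.666667 = -13.076667
b = Sxy/Sxx = -13.076667/16.713333 = -0.782409
a = ȳ − b·x̄ = 1.916667 − (-0.782409)·4.666667 = 5.567910
ŷ(2.6) = a + b·2.6 = 5.567910 + (-0.782409)·2.6 = 3.533646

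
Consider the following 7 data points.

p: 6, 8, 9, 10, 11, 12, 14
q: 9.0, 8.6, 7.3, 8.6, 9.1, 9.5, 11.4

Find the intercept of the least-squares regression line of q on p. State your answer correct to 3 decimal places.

n = 7, Σx = 70, Σy = 63.5, Σxy = 648.2, Σx² = 742
Sxx = Σx² − (Σx)²/n = 742 − 700 = 42
Sxy = Σxy − (Σx)(Σy)/n = 648.2 − 635 = 13.2
b = Sxy/Sxx = 13.2/42 = 0.314286
a = ȳ − b·x̄ = 9.071429 − 0.314286·10 = 5.928571

5.929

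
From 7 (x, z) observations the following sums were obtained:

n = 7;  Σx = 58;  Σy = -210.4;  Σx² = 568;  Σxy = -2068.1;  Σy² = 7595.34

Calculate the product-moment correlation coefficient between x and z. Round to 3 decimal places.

-0.974

Sxx = Σx² − (Σx)²/n = 568 − 480.571429 = 87.428571
Sxy = Σxy − (Σx)(Σy)/n = -2068.1 − (-1743.314286) = -324.785714
Syy = Σy² − (Σy)²/n = 7595.34 − 6324.022857 = 1271.317143
r = Sxy/√(Sxx·Syy) = -324.785714/√(111149.441633) = -324.785714/333.390824 = -0.974189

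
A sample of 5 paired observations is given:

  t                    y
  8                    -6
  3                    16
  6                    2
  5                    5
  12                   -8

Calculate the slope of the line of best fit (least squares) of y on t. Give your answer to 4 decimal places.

n = 5, Σx = 34, Σy = 9, Σxy = -59, Σx² = 278
Sxx = Σx² − (Σx)²/n = 278 − 231.2 = 46.8
Sxy = Σxy − (Σx)(Σy)/n = -59 − 61.2 = -120.2
b = Sxy/Sxx = -120.2/46.8 = -2.568376

-2.5684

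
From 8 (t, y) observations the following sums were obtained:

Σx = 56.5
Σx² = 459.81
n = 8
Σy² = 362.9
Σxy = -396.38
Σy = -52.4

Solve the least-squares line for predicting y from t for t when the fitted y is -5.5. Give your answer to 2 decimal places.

4.64

Sxx = Σx² − (Σx)²/n = 459.81 − 399.03125 = 60.77875
Sxy = Σxy − (Σx)(Σy)/n = -396.38 − (-370.075) = -26.305
b = Sxy/Sxx = -26.305/60.77875 = -0.432799
a = ȳ − b·x̄ = -6.55 − (-0.432799)·7.0625 = -3.493355
Set a + b·x = -5.5: x = (-5.5 − (-3.493355)) / (-0.432799) = 4.636433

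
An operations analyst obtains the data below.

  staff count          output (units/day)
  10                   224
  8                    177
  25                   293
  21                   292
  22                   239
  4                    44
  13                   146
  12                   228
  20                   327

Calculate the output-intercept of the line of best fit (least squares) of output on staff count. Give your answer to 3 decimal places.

69.212

n = 9, Σx = 135, Σy = 1970, Σxy = 33721, Σx² = 2443
Sxx = Σx² − (Σx)²/n = 2443 − 2025 = 418
Sxy = Σxy − (Σx)(Σy)/n = 33721 − 29550 = 4171
b = Sxy/Sxx = 4171/418 = 9.978469
a = ȳ − b·x̄ = 218.888889 − 9.978469·15 = 69.211855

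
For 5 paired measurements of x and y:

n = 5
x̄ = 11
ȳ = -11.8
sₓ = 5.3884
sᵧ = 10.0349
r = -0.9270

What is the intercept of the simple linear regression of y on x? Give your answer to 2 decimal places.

b = r · sᵧ/sₓ = -0.927 · 10.0349/5.3884 = -1.726366
a = ȳ − b·x̄ = -11.8 − (-1.726366)·11 = 7.190030

7.19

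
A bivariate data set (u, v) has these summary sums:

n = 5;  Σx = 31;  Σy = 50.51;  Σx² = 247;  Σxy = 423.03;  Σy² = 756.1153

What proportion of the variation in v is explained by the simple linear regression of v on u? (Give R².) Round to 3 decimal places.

Sxx = Σx² − (Σx)²/n = 247 − 192.2 = 54.8
Sxy = Σxy − (Σx)(Σy)/n = 423.03 − 313.162 = 109.868
Syy = Σy² − (Σy)²/n = 756.1153 − 510.25202 = 245.86328
R² = Sxy²/(Sxx·Syy) = (109.868)²/(54.8·245.86328) = 0.895918

0.896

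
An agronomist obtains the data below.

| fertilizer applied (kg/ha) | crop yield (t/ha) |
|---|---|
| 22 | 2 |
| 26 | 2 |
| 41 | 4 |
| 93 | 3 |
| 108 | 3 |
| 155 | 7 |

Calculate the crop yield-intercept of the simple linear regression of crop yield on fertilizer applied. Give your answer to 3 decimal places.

1.457

n = 6, Σx = 445, Σy = 21, Σxy = 1948, Σx² = 47179
Sxx = Σx² − (Σx)²/n = 47179 − 33004.166667 = 14174.833333
Sxy = Σxy − (Σx)(Σy)/n = 1948 − 1557.5 = 390.5
b = Sxy/Sxx = 390.5/14174.833333 = 0.027549
a = ȳ − b·x̄ = 3.5 − 0.027549·74.166667 = 1.456795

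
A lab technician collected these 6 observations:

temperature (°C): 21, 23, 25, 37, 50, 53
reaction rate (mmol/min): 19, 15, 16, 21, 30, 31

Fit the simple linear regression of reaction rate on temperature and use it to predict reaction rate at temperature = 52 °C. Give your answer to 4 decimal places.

30.0574

n = 6, Σx = 209, Σy = 132, Σxy = 5064, Σx² = 8273
Sxx = Σx² − (Σx)²/n = 8273 − 7280.166667 = 992.833333
Sxy = Σxy − (Σx)(Σy)/n = 5064 − 4598 = 466
b = Sxy/Sxx = 466/992.833333 = 0.469364
a = ȳ − b·x̄ = 22 − 0.469364·34.833333 = 5.650495
ŷ(52) = a + b·52 = 5.650495 + 0.469364·52 = 30.057411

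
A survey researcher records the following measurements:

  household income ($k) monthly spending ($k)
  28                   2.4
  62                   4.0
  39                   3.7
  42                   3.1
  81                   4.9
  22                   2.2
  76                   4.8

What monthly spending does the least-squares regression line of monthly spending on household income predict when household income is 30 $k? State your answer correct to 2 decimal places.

n = 7, Σx = 350, Σy = 25.1, Σxy = 1399.8, Σx² = 20734
Sxx = Σx² − (Σx)²/n = 20734 − 17500 = 3234
Sxy = Σxy − (Σx)(Σy)/n = 1399.8 − 1255 = 144.8
b = Sxy/Sxx = 144.8/3234 = 0.044774
a = ȳ − b·x̄ = 3.585714 − 0.044774·50 = 1.347001
ŷ(30) = a + b·30 = 1.347001 + 0.044774·30 = 2.690229

2.69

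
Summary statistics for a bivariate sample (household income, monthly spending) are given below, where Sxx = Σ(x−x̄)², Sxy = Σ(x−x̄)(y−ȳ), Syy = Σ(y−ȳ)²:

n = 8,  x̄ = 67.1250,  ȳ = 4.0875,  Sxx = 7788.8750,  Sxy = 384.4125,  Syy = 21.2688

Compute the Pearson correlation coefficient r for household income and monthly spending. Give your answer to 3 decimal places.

0.944

r = Sxy/√(Sxx·Syy) = 384.4125/√(165660.0246) = 384.4125/407.013544 = 0.944471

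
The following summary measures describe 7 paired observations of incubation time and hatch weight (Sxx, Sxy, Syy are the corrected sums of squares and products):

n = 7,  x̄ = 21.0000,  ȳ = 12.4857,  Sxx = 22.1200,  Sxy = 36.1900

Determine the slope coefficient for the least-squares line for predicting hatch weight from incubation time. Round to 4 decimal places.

1.6361

b = Sxy/Sxx = 36.19/22.12 = 1.636076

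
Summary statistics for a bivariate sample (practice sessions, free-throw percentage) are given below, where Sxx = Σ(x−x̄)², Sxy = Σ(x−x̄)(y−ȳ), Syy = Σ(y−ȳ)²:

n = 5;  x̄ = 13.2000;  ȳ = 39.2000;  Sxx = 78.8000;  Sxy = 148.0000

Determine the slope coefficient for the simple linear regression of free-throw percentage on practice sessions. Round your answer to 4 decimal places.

b = Sxy/Sxx = 148/78.8 = 1.878173

1.8782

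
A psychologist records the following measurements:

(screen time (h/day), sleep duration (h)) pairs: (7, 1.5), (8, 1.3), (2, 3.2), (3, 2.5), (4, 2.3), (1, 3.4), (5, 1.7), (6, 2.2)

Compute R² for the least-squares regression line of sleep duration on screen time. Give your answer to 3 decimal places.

0.895

n = 8, Σx = 36, Σy = 18.1, Σxy = 69.1, Σx² = 204, Σy² = 45.01
Sxx = Σx² − (Σx)²/n = 204 − 162 = 42
Sxy = Σxy − (Σx)(Σy)/n = 69.1 − 81.45 = -12.35
Syy = Σy² − (Σy)²/n = 45.01 − 40.95125 = 4.05875
R² = Sxy²/(Sxx·Syy) = (-12.35)²/(42·4.05875) = 0.894731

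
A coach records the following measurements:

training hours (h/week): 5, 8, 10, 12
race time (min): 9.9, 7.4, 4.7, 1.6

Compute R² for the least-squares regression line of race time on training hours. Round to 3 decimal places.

n = 4, Σx = 35, Σy = 23.6, Σxy = 174.9, Σx² = 333, Σy² = 177.42
Sxx = Σx² − (Σx)²/n = 333 − 306.25 = 26.75
Sxy = Σxy − (Σx)(Σy)/n = 174.9 − 206.5 = -31.6
Syy = Σy² − (Σy)²/n = 177.42 − 139.24 = 38.18
R² = Sxy²/(Sxx·Syy) = (-31.6)²/(26.75·38.18) = 0.977720

0.978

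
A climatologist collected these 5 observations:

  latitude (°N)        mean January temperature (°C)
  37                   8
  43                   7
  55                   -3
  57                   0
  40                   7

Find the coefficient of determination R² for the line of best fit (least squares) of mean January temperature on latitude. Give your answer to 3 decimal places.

n = 5, Σx = 232, Σy = 19, Σxy = 712, Σx² = 11092, Σy² = 171
Sxx = Σx² − (Σx)²/n = 11092 − 10764.8 = 327.2
Sxy = Σxy − (Σx)(Σy)/n = 712 − 881.6 = -169.6
Syy = Σy² − (Σy)²/n = 171 − 72.2 = 98.8
R² = Sxy²/(Sxx·Syy) = (-169.6)²/(327.2·98.8) = 0.889778

0.890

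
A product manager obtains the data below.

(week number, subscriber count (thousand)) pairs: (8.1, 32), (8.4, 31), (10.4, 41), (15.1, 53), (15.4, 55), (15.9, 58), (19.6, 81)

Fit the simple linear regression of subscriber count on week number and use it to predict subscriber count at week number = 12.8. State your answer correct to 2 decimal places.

48.30

n = 7, Σx = 92.9, Σy = 351, Σxy = 5103.1, Σx² = 1346.47
Sxx = Σx² − (Σx)²/n = 1346.47 − 1232.915714 = 113.554286
Sxy = Σxy − (Σx)(Σy)/n = 5103.1 − 4658.271429 = 444.828571
b = Sxy/Sxx = 444.828571/113.554286 = 3.917321
a = ȳ − b·x̄ = 50.142857 − 3.917321·13.271429 = -1.845587
ŷ(12.8) = a + b·12.8 = -1.845587 + 3.917321·12.8 = 48.296120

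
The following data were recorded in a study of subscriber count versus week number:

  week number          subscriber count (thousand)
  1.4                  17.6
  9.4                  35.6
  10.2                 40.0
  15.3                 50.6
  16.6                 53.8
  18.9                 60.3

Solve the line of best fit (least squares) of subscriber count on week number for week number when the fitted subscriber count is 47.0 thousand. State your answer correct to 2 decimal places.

13.63

n = 6, Σx = 71.8, Σy = 257.9, Σxy = 3574.21, Σx² = 1061.22
Sxx = Σx² − (Σx)²/n = 1061.22 − 859.206667 = 202.013333
Sxy = Σxy − (Σx)(Σy)/n = 3574.21 − 3086.203333 = 488.006667
b = Sxy/Sxx = 488.006667/202.013333 = 2.415715
a = ȳ − b·x̄ = 42.983333 − 2.415715·11.966667 = 14.075276
Set a + b·x = 47.0: x = (47.0 − 14.075276) / 2.415715 = 13.629390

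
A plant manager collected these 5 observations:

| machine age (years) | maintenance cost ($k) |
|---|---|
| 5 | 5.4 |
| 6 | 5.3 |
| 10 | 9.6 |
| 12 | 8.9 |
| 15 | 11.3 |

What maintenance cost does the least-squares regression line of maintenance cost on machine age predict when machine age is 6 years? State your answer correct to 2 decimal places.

5.90

n = 5, Σx = 48, Σy = 40.5, Σxy = 431.1, Σx² = 530
Sxx = Σx² − (Σx)²/n = 530 − 460.8 = 69.2
Sxy = Σxy − (Σx)(Σy)/n = 431.1 − 388.8 = 42.3
b = Sxy/Sxx = 42.3/69.2 = 0.611272
a = ȳ − b·x̄ = 8.1 − 0.611272·9.6 = 2.231792
ŷ(6) = a + b·6 = 2.231792 + 0.611272·6 = 5.899422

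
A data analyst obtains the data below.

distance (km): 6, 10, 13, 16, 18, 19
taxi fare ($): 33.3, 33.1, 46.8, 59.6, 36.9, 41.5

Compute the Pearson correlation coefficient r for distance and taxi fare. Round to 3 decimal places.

0.443

n = 6, Σx = 82, Σy = 251.2, Σxy = 3545.5, Σx² = 1246, Σy² = 11030.76
Sxx = Σx² − (Σx)²/n = 1246 − 1120.666667 = 125.333333
Sxy = Σxy − (Σx)(Σy)/n = 3545.5 − 3433.066667 = 112.433333
Syy = Σy² − (Σy)²/n = 11030.76 − 10516.906667 = 513.853333
r = Sxy/√(Sxx·Syy) = 112.433333/√(64402.951111) = 112.433333/253.777365 = 0.443039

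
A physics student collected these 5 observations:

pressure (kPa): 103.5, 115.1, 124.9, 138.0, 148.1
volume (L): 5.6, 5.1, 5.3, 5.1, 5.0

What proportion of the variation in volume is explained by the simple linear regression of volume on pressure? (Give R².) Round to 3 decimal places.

n = 5, Σx = 629.6, Σy = 26.1, Σxy = 3272.88, Σx² = 80537.88, Σy² = 136.47
Sxx = Σx² − (Σx)²/n = 80537.88 − 79279.232 = 1258.648
Sxy = Σxy − (Σx)(Σy)/n = 3272.88 − 3286.512 = -13.632
Syy = Σy² − (Σy)²/n = 136.47 − 136.242 = 0.228
R² = Sxy²/(Sxx·Syy) = (-13.632)²/(1258.648·0.228) = 0.647560

0.648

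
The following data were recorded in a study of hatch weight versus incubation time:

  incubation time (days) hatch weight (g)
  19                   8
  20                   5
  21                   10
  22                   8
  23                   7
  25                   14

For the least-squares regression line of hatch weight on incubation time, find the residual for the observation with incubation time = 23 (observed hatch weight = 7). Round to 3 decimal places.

n = 6, Σx = 130, Σy = 52, Σxy = 1149, Σx² = 2840
Sxx = Σx² − (Σx)²/n = 2840 − 2816.666667 = 23.333333
Sxy = Σxy − (Σx)(Σy)/n = 1149 − 1126.666667 = 22.333333
b = Sxy/Sxx = 22.333333/23.333333 = 0.957143
a = ȳ − b·x̄ = 8.666667 − 0.957143·21.666667 = -12.071429
ŷ(23) = -12.071429 + 0.957143·23 = 9.942857
residual = y − ŷ = 7 − 9.942857 = -2.942857

-2.943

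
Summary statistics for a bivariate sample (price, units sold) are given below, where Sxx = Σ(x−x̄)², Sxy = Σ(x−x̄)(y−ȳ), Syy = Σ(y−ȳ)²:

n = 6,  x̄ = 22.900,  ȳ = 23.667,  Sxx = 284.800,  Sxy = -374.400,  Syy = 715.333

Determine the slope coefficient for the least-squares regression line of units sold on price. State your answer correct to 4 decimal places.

-1.3146

b = Sxy/Sxx = -374.4/284.8 = -1.314607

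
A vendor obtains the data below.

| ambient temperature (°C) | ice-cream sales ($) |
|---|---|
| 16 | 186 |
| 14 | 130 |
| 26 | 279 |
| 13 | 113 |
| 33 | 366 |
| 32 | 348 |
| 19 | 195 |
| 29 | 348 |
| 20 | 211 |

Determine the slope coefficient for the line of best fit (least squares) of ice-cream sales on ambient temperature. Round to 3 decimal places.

n = 9, Σx = 202, Σy = 2176, Σxy = 54750, Σx² = 5012
Sxx = Σx² − (Σx)²/n = 5012 − 4533.777778 = 478.222222
Sxy = Σxy − (Σx)(Σy)/n = 54750 − 48839.111111 = 5910.888889
b = Sxy/Sxx = 5910.888889/478.222222 = 12.360130

12.360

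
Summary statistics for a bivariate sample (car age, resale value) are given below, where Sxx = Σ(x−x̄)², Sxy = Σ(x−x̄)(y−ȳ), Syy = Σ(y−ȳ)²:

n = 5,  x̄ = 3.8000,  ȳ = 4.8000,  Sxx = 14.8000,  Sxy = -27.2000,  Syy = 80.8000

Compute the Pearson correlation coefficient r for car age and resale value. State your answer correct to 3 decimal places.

-0.787

r = Sxy/√(Sxx·Syy) = -27.2/√(1195.84) = -27.2/34.580920 = -0.786561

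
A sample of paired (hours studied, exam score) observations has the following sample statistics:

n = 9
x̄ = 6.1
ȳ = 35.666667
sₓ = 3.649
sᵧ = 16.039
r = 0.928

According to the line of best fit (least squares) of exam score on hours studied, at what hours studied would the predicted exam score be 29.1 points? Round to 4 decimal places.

b = r · sᵧ/sₓ = 0.928 · 16.039/3.649 = 4.078978
a = ȳ − b·x̄ = 35.666667 − 4.078978·6.1 = 10.784899
Set a + b·x = 29.1: x = (29.1 − 10.784899) / 4.078978 = 4.490120

4.4901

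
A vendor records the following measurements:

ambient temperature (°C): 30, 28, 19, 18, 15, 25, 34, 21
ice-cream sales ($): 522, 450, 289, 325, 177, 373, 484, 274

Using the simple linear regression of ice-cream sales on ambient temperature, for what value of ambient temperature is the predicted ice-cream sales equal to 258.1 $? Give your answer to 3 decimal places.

17.531

n = 8, Σx = 190, Σy = 2894, Σxy = 73791, Σx² = 4816
Sxx = Σx² − (Σx)²/n = 4816 − 4512.5 = 303.5
Sxy = Σxy − (Σx)(Σy)/n = 73791 − 68732.5 = 5058.5
b = Sxy/Sxx = 5058.5/303.5 = 16.667216
a = ȳ − b·x̄ = 361.75 − 16.667216·23.75 = -34.096376
Set a + b·x = 258.1: x = (258.1 − (-34.096376)) / 16.667216 = 17.531205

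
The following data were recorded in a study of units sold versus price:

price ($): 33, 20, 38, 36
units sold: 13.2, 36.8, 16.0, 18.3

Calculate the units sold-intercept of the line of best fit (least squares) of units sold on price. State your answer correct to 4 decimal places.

59.5018

n = 4, Σx = 127, Σy = 84.3, Σxy = 2438.4, Σx² = 4229
Sxx = Σx² − (Σx)²/n = 4229 − 4032.25 = 196.75
Sxy = Σxy − (Σx)(Σy)/n = 2438.4 − 2676.525 = -238.125
b = Sxy/Sxx = -238.125/196.75 = -1.210292
a = ȳ − b·x̄ = 21.075 − (-1.210292)·31.75 = 59.501779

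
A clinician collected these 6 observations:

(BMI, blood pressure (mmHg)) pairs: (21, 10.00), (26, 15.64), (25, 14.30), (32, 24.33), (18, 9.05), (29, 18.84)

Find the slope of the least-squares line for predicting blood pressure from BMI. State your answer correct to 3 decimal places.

1.090

n = 6, Σx = 151, Σy = 92.16, Σxy = 2461.96, Σx² = 3931
Sxx = Σx² − (Σx)²/n = 3931 − 3800.166667 = 130.833333
Sxy = Σxy − (Σx)(Σy)/n = 2461.96 − 2319.36 = 142.6
b = Sxy/Sxx = 142.6/130.833333 = 1.089936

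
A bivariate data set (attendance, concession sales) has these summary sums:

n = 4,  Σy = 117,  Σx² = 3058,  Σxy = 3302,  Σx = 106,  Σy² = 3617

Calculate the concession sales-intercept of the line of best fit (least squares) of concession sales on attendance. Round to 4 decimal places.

Sxx = Σx² − (Σx)²/n = 3058 − 2809 = 249
Sxy = Σxy − (Σx)(Σy)/n = 3302 − 3100.5 = 201.5
b = Sxy/Sxx = 201.5/249 = 0.809237
a = ȳ − b·x̄ = 29.25 − 0.809237·26.5 = 7.805221

7.8052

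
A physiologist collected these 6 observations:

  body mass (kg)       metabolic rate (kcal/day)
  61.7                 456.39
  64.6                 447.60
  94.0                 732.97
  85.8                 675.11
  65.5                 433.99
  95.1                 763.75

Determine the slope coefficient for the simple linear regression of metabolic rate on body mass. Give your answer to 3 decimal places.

9.874

n = 6, Σx = 466.7, Σy = 3509.81, Σxy = 284956.811, Σx² = 37511.95
Sxx = Σx² − (Σx)²/n = 37511.95 − 36301.481667 = 1210.468333
Sxy = Σxy − (Σx)(Σy)/n = 284956.811 − 273004.721167 = 11952.089833
b = Sxy/Sxx = 11952.089833/1210.468333 = 9.873938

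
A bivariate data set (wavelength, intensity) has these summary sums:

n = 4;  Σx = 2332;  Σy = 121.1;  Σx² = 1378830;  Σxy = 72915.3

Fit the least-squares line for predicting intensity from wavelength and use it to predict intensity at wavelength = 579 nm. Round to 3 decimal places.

Sxx = Σx² − (Σx)²/n = 1378830 − 1359556 = 19274
Sxy = Σxy − (Σx)(Σy)/n = 72915.3 − 70601.3 = 2314
b = Sxy/Sxx = 2314/19274 = 0.120058
a = ȳ − b·x̄ = 30.275 − 0.120058·583 = -39.718878
ŷ(579) = a + b·579 = -39.718878 + 0.120058·579 = 29.794768

29.795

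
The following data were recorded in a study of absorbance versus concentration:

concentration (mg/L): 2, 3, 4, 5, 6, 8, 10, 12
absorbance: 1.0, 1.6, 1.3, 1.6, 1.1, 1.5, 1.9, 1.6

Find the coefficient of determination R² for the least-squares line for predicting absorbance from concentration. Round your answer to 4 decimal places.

0.3488

n = 8, Σx = 50, Σy = 11.6, Σxy = 76.8, Σx² = 398, Σy² = 17.44
Sxx = Σx² − (Σx)²/n = 398 − 312.5 = 85.5
Sxy = Σxy − (Σx)(Σy)/n = 76.8 − 72.5 = 4.3
Syy = Σy² − (Σy)²/n = 17.44 − 16.82 = 0.62
R² = Sxy²/(Sxx·Syy) = (4.3)²/(85.5·0.62) = 0.348802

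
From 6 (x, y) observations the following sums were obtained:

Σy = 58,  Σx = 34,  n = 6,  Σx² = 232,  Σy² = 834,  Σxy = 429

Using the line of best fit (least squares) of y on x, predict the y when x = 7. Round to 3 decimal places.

13.068

Sxx = Σx² − (Σx)²/n = 232 − 192.666667 = 39.333333
Sxy = Σxy − (Σx)(Σy)/n = 429 − 328.666667 = 100.333333
b = Sxy/Sxx = 100.333333/39.333333 = 2.550847
a = ȳ − b·x̄ = 9.666667 − 2.550847·5.666667 = -4.788136
ŷ(7) = a + b·7 = -4.788136 + 2.550847·7 = 13.067797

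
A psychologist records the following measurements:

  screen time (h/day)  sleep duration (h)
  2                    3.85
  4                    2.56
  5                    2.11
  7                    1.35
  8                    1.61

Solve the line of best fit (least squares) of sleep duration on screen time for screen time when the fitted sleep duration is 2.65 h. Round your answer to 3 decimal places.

n = 5, Σx = 26, Σy = 11.48, Σxy = 50.82, Σx² = 158
Sxx = Σx² − (Σx)²/n = 158 − 135.2 = 22.8
Sxy = Σxy − (Σx)(Σy)/n = 50.82 − 59.696 = -8.876
b = Sxy/Sxx = -8.876/22.8 = -0.389298
a = ȳ − b·x̄ = 2.296 − (-0.389298)·5.2 = 4.320351
Set a + b·x = 2.65: x = (2.65 − 4.320351) / (-0.389298) = 4.290671

4.291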